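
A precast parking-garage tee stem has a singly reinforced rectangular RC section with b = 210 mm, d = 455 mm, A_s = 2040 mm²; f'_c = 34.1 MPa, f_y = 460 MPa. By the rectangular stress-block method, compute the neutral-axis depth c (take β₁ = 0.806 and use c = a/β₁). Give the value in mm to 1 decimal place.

T = A_s f_y = 2040 × 460 = 938400 N = 938.4 kN.
Setting C = 0.85 f'_c a b equal to T: a = 938400/(0.85 × 34.1 × 210) = 154.168 mm.
With β₁ = 0.806, c = a/β₁ = 154.168/0.806 = 191.3 mm.

c ≈ 191.3 mm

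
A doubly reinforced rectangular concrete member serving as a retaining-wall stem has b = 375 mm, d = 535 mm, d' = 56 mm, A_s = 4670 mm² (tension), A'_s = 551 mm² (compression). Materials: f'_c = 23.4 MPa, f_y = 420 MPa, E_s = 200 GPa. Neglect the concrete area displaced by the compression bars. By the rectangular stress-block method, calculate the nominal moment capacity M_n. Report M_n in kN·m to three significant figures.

Assume both tension and compression steel yield.
Net tension couple steel: A_s − A'_s = 4119 mm².
a = (A_s − A'_s) f_y / (0.85 f'_c b) = 1729980/(0.85 × 23.4 × 375) = 231.94 mm.
c = a/β₁ = 231.94/0.85 = 272.87 mm; ε'_s = 0.003(c − d')/c = 0.0024 ≥ f_y/E_s = 0.0021, so compression steel does yield.
M_n = (A_s − A'_s) f_y (d − a/2) + A'_s f_y (d − d') = [1729980 × (535 − 115.97) + 231420 × (535 − 56)] × 10⁻⁶ = 724.91 + 110.85 = 835.76 kN·m.

M_n ≈ 836 kN·m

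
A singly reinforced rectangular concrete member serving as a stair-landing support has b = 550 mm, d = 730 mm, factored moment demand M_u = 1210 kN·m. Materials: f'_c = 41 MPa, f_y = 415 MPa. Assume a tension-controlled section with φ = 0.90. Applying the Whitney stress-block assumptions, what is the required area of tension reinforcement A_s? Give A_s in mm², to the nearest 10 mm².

A_s ≈ 4780 mm²

M_n = M_u/φ = 1210/0.90 = 1344.44 kN·m.
With M_n = 0.85 f'_c a b (d − a/2), solve the quadratic for a:
a = d − √(d² − 2M_n/(0.85 f'_c b)) = 730 − √(730² − 2 × 1344.44×10⁶/(0.85 × 41 × 550)) = 103.41 mm.
A_s = 0.85 f'_c a b / f_y = 0.85 × 41 × 103.41 × 550 / 415 = 4776.2 mm².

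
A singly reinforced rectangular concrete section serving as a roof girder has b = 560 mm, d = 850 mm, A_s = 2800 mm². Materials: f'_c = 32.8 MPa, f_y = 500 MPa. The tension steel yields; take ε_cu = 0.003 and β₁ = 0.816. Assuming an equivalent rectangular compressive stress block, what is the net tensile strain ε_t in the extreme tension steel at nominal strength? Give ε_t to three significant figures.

ε_t ≈ 0.0202

a = A_s f_y/(0.85 f'_c b) = 89.67 mm.
β₁ = 0.816, so c = a/β₁ = 89.67/0.816 = 109.89 mm.
From the linear strain diagram with ε_cu = 0.003: ε_t = 0.003 (d − c)/c = 0.003 × (850 − 109.89)/109.89 = 0.0202.
Since ε_t ≥ 0.005, the section is tension-controlled.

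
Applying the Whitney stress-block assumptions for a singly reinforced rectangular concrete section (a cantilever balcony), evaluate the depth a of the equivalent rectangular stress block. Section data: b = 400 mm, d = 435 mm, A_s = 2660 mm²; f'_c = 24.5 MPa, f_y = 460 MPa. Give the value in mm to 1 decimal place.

T = A_s f_y = 2660 × 460 = 1223600 N = 1223.6 kN.
Setting C = 0.85 f'_c a b equal to T: a = 1223600/(0.85 × 24.5 × 400) = 146.9 mm.

a ≈ 146.9 mm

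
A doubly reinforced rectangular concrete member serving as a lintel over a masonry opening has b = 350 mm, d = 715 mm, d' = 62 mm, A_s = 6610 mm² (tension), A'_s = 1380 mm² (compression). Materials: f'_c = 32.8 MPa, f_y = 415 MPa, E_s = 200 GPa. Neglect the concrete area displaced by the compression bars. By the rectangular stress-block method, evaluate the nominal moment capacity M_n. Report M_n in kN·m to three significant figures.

Assume both tension and compression steel yield.
Net tension couple steel: A_s − A'_s = 5230 mm².
a = (A_s − A'_s) f_y / (0.85 f'_c b) = 2170450/(0.85 × 32.8 × 350) = 222.43 mm.
c = a/β₁ = 222.43/0.816 = 272.59 mm; ε'_s = 0.003(c − d')/c = 0.0023 ≥ f_y/E_s = 0.0021, so compression steel does yield.
M_n = (A_s − A'_s) f_y (d − a/2) + A'_s f_y (d − d') = [2170450 × (715 − 111.215) + 572700 × (715 − 62)] × 10⁻⁶ = 1310.49 + 373.97 = 1684.46 kN·m.

M_n ≈ 1680 kN·m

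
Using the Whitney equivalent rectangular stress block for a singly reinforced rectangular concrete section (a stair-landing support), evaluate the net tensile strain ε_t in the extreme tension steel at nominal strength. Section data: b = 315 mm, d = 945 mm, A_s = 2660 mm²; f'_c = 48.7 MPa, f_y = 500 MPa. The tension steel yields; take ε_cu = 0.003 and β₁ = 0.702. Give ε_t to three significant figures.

a = A_s f_y/(0.85 f'_c b) = 102.00 mm.
β₁ = 0.702, so c = a/β₁ = 102.00/0.702 = 145.30 mm.
From the linear strain diagram with ε_cu = 0.003: ε_t = 0.003 (d − c)/c = 0.003 × (945 − 145.30)/145.30 = 0.0165.
Since ε_t ≥ 0.005, the section is tension-controlled.

ε_t ≈ 0.0165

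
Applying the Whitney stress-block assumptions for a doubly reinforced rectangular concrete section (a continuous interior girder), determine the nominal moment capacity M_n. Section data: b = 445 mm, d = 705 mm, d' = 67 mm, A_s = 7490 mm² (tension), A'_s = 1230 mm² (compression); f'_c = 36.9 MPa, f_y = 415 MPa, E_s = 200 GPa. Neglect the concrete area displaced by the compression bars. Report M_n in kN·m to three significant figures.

Assume both tension and compression steel yield.
Net tension couple steel: A_s − A'_s = 6260 mm².
a = (A_s − A'_s) f_y / (0.85 f'_c b) = 2597900/(0.85 × 36.9 × 445) = 186.13 mm.
c = a/β₁ = 186.13/0.786 = 236.81 mm; ε'_s = 0.003(c − d')/c = 0.0022 ≥ f_y/E_s = 0.0021, so compression steel does yield.
M_n = (A_s − A'_s) f_y (d − a/2) + A'_s f_y (d − d') = [2597900 × (705 − 93.065) + 510450 × (705 − 67)] × 10⁻⁶ = 1589.75 + 325.67 = 1915.42 kN·m.

M_n ≈ 1920 kN·m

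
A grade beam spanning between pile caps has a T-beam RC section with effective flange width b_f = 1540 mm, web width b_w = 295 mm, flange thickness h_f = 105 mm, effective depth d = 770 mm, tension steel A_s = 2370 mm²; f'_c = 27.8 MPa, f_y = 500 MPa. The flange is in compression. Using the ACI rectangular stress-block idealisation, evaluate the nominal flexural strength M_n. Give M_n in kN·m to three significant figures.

Tension: T = A_s f_y = 2370 × 500 = 1185000 N.
Try a within the flange: a = T/(0.85 f'_c b_f) = 1185000/(0.85 × 27.8 × 1540) = 32.56 mm.
Since a = 32.56 ≤ h_f = 105 mm, the stress block lies entirely in the flange; analyse as a rectangular beam of width b_f.
M_n = T(d − a/2) = 1185000 × (770 − 16.28) = 893.16 × 10⁶ N·mm.
M_n = 893.16 kN·m.

M_n ≈ 893 kN·m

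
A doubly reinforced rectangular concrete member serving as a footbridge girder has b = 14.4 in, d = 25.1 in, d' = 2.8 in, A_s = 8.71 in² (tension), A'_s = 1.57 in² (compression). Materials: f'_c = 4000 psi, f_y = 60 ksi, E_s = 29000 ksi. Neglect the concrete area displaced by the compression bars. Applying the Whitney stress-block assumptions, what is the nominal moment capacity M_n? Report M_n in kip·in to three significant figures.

M_n ≈ 11000 kip·in

Assume both steels yield.
a = (A_s − A'_s) f_y/(0.85 f'_c b) = (8.71 − 1.57) × 60/(0.85 × 4 × 14.4) = 8.750 in.
c = a/β₁ = 8.750/0.85 = 10.294 in; ε'_s = 0.003(c − d')/c = 0.0022 ≥ ε_y = 0.0021, so the compression steel yields.
M_n = (A_s − A'_s) f_y (d − a/2) + A'_s f_y (d − d') = 428.4 × (25.1 − 4.375) + 94.2 × (25.1 − 2.8) = 8878.6 + 2100.7 = 10979.3 kip·in.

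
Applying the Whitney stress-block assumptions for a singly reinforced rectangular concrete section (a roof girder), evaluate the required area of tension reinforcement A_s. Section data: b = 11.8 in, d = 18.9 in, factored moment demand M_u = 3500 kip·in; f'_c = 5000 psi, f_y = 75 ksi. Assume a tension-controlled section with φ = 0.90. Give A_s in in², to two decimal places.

A_s ≈ 3.13 in²

M_n = M_u/φ = 3500/0.90 = 3888.89 kip·in.
From M_n = 0.85 f'_c a b (d − a/2):
a = d − √(d² − 2M_n/(0.85 f'_c b)) = 18.9 − √(18.9² − 2 × 3888.89/(0.85 × 5 × 11.8)) = 4.683 in.
A_s = 0.85 f'_c a b / f_y = 0.85 × 5 × 4.683 × 11.8 / 75 = 3.131 in².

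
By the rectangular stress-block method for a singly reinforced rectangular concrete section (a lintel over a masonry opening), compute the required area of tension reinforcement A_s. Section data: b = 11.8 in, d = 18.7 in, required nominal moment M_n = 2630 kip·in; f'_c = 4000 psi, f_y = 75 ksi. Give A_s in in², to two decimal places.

From M_n = 0.85 f'_c a b (d − a/2):
a = d − √(d² − 2M_n/(0.85 f'_c b)) = 18.7 − √(18.7² − 2 × 2630/(0.85 × 4 × 11.8)) = 3.915 in.
A_s = 0.85 f'_c a b / f_y = 0.85 × 4 × 3.915 × 11.8 / 75 = 2.094 in².

A_s ≈ 2.09 in²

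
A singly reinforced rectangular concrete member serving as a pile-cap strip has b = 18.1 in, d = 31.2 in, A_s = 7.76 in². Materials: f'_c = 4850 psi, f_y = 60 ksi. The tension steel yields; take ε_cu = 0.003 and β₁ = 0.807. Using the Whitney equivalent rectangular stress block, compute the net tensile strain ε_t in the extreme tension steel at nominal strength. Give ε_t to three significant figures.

ε_t ≈ 0.00911

a = A_s f_y/(0.85 f'_c b) = 6.240 in.
β₁ = 0.807, so c = a/β₁ = 6.240/0.807 = 7.732 in.
From the linear strain diagram with ε_cu = 0.003: ε_t = 0.003 (d − c)/c = 0.003 × (31.2 − 7.732)/7.732 = 0.00911.
Since ε_t ≥ 0.005, the section is tension-controlled.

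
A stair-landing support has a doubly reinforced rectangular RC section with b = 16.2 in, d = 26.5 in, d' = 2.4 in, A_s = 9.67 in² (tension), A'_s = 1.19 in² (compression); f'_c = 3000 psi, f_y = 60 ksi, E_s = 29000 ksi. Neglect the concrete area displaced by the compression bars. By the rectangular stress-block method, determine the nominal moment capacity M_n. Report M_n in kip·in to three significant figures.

M_n ≈ 12100 kip·in

Assume both steels yield.
a = (A_s − A'_s) f_y/(0.85 f'_c b) = (9.67 − 1.19) × 60/(0.85 × 3 × 16.2) = 12.317 in.
c = a/β₁ = 12.317/0.85 = 14.491 in; ε'_s = 0.003(c − d')/c = 0.0025 ≥ ε_y = 0.0021, so the compression steel yields.
M_n = (A_s − A'_s) f_y (d − a/2) + A'_s f_y (d − d') = 508.8 × (26.5 − 6.1585) + 71.4 × (26.5 − 2.4) = 10349.8 + 1720.7 = 12070.5 kip·in.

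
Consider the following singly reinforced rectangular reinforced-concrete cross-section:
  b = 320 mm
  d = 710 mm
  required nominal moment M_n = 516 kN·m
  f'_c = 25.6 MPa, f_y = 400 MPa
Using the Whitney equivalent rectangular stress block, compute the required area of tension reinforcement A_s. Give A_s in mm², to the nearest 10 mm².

A_s ≈ 1970 mm²

With M_n = 0.85 f'_c a b (d − a/2), solve the quadratic for a:
a = d − √(d² − 2M_n/(0.85 f'_c b)) = 710 − √(710² − 2 × 516×10⁶/(0.85 × 25.6 × 320)) = 113.43 mm.
A_s = 0.85 f'_c a b / f_y = 0.85 × 25.6 × 113.43 × 320 / 400 = 1974.6 mm².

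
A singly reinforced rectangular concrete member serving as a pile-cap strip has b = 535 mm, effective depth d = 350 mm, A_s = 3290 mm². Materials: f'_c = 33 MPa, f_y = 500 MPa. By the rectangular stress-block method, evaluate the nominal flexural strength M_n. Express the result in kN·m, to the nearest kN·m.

T = A_s f_y = 3290 × 500 = 1645000 N = 1645 kN.
From C = T: a = T/(0.85 f'_c b) = 1645000/(0.85 × 33 × 535) = 109.62 mm.
M_n = T(d − a/2) = 1645 kN × (350 − 54.81) mm = 485.59 kN·m.

M_n ≈ 486 kN·m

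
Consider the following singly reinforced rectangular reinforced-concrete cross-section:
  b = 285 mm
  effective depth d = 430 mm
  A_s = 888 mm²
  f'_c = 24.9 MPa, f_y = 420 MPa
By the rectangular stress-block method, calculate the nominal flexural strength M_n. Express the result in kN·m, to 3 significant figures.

T = A_s f_y = 888 × 420 = 372960 N = 372.96 kN.
From C = T: a = T/(0.85 f'_c b) = 372960/(0.85 × 24.9 × 285) = 61.83 mm.
M_n = T(d − a/2) = 372.96 kN × (430 − 30.915) mm = 148.84 kN·m.

M_n ≈ 149 kN·m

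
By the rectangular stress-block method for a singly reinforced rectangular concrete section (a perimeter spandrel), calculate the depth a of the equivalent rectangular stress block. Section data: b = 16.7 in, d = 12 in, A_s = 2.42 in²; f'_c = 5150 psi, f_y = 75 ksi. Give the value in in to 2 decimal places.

a ≈ 2.48 in

T = A_s f_y = 2.42 × 75 = 181.5 kips.
a = T/(0.85 f'_c b) = 181.5/(0.85 × 5.15 × 16.7) = 2.48 in.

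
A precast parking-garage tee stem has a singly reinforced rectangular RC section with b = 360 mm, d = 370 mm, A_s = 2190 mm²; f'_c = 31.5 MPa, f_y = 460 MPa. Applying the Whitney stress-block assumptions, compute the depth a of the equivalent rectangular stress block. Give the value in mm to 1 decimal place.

T = A_s f_y = 2190 × 460 = 1007400 N = 1007.4 kN.
Setting C = 0.85 f'_c a b equal to T: a = 1007400/(0.85 × 31.5 × 360) = 104.5 mm.

a ≈ 104.5 mm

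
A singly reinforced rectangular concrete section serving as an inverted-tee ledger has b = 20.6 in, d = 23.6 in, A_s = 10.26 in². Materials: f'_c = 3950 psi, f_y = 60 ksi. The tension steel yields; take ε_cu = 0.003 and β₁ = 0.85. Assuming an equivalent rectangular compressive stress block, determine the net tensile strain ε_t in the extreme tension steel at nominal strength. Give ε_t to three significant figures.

a = A_s f_y/(0.85 f'_c b) = 8.901 in.
β₁ = 0.85, so c = a/β₁ = 8.901/0.85 = 10.472 in.
From the linear strain diagram with ε_cu = 0.003: ε_t = 0.003 (d − c)/c = 0.003 × (23.6 − 10.472)/10.472 = 0.00376.
ε_t < 0.004 — the section is over-reinforced for flexure under ACI limits.

ε_t ≈ 0.00376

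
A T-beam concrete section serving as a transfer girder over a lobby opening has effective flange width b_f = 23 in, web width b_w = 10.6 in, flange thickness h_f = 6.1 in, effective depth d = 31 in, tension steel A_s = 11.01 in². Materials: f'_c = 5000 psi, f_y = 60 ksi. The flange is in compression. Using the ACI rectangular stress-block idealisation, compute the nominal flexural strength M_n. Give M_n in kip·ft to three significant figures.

Tension: T = A_s f_y = 11.01 × 60 = 660.6 kips.
Try a within the flange: a = T/(0.85 f'_c b_f) = 660.6/(0.85 × 5 × 23) = 6.758 in.
a = 6.758 > h_f = 6.1 in: the block extends into the web. Split into flange-overhang and web parts.
C_f = 0.85 f'_c (b_f − b_w) h_f = 0.85 × 5 × (23 − 10.6) × 6.1 = 321.5 kips.
Remaining web compression depth: a_w = (T − C_f)/(0.85 f'_c b_w) = (660.6 − 321.5)/(0.85 × 5 × 10.6) = 7.527 in.
M_n = C_f(d − h_f/2) + (T − C_f)(d − a_w/2) = 321.5 × (31 − 3.05) + 339.1 × (31 − 3.7635) = 8985.9 + 9235.9 = 18221.8 kip·in.
M_n = 18221.8/12 = 1518.48 kip·ft.

M_n ≈ 1520 kip·ft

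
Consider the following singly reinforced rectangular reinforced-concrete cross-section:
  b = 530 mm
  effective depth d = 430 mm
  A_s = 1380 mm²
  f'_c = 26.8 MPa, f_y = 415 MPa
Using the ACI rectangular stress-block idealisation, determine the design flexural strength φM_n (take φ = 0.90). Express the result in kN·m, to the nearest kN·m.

φM_n ≈ 209 kN·m

T = A_s f_y = 1380 × 415 = 572700 N = 572.7 kN.
From C = T: a = T/(0.85 f'_c b) = 572700/(0.85 × 26.8 × 530) = 47.43 mm.
M_n = T(d − a/2) = 572.7 kN × (430 − 23.715) mm = 232.68 kN·m.
φM_n = 0.90 × 232.68 = 209.41 kN·m.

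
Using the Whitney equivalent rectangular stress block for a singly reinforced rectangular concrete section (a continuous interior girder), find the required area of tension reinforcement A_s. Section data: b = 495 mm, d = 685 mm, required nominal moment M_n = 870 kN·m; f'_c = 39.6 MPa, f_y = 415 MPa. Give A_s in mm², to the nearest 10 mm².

A_s ≈ 3250 mm²

With M_n = 0.85 f'_c a b (d − a/2), solve the quadratic for a:
a = d − √(d² − 2M_n/(0.85 f'_c b)) = 685 − √(685² − 2 × 870×10⁶/(0.85 × 39.6 × 495)) = 81.02 mm.
A_s = 0.85 f'_c a b / f_y = 0.85 × 39.6 × 81.02 × 495 / 415 = 3252.8 mm².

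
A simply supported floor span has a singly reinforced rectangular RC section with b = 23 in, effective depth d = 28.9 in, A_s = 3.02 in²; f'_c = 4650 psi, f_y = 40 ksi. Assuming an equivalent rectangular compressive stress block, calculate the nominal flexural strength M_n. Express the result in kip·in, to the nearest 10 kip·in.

T = A_s f_y = 3.02 × 40 = 120.8 kips.
a = T/(0.85 f'_c b) = 120.8/(0.85 × 4.65 × 23) = 1.329 in.
M_n = T(d − a/2) = 120.8 × (28.9 − 0.6645) = 3410.8 kip·in.

M_n ≈ 3410 kip·in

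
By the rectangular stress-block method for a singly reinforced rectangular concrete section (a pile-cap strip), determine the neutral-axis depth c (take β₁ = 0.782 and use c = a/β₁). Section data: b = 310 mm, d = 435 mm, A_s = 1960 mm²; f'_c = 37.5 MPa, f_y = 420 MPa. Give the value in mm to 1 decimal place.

c ≈ 106.5 mm

T = A_s f_y = 1960 × 420 = 823200 N = 823.2 kN.
Setting C = 0.85 f'_c a b equal to T: a = 823200/(0.85 × 37.5 × 310) = 83.309 mm.
With β₁ = 0.782, c = a/β₁ = 83.309/0.782 = 106.5 mm.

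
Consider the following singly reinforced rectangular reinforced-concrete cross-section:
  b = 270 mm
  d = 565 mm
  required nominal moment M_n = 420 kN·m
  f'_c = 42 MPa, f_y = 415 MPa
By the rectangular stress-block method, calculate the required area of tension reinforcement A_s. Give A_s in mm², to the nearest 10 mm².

With M_n = 0.85 f'_c a b (d − a/2), solve the quadratic for a:
a = d − √(d² − 2M_n/(0.85 f'_c b)) = 565 − √(565² − 2 × 420×10⁶/(0.85 × 42 × 270)) = 83.25 mm.
A_s = 0.85 f'_c a b / f_y = 0.85 × 42 × 83.25 × 270 / 415 = 1933.6 mm².

A_s ≈ 1930 mm²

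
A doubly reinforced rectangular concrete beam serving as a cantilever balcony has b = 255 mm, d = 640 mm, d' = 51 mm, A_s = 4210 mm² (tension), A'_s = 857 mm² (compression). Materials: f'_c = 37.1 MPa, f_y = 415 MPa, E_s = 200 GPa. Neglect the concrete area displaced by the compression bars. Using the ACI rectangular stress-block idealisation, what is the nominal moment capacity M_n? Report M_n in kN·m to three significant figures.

M_n ≈ 980 kN·m

Assume both tension and compression steel yield.
Net tension couple steel: A_s − A'_s = 3353 mm².
a = (A_s − A'_s) f_y / (0.85 f'_c b) = 1391495/(0.85 × 37.1 × 255) = 173.04 mm.
c = a/β₁ = 173.04/0.785 = 220.43 mm; ε'_s = 0.003(c − d')/c = 0.0023 ≥ f_y/E_s = 0.0021, so compression steel does yield.
M_n = (A_s − A'_s) f_y (d − a/2) + A'_s f_y (d − d') = [1391495 × (640 − 86.52) + 355655 × (640 − 51)] × 10⁻⁶ = 770.16 + 209.48 = 979.64 kN·m.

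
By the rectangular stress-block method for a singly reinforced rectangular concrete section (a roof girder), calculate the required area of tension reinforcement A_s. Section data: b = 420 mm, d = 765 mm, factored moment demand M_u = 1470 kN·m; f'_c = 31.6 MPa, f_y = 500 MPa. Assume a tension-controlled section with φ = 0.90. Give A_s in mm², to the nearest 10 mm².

M_n = M_u/φ = 1470/0.90 = 1633.33 kN·m.
With M_n = 0.85 f'_c a b (d − a/2), solve the quadratic for a:
a = d − √(d² − 2M_n/(0.85 f'_c b)) = 765 − √(765² − 2 × 1633.33×10⁶/(0.85 × 31.6 × 420)) = 221.26 mm.
A_s = 0.85 f'_c a b / f_y = 0.85 × 31.6 × 221.26 × 420 / 500 = 4992.2 mm².

A_s ≈ 4990 mm²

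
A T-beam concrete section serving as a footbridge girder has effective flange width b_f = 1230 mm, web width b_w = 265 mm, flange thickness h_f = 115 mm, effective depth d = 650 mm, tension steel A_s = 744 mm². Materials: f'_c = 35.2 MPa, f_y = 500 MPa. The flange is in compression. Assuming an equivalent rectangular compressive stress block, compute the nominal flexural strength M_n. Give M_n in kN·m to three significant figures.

Tension: T = A_s f_y = 744 × 500 = 372000 N.
Try a within the flange: a = T/(0.85 f'_c b_f) = 372000/(0.85 × 35.2 × 1230) = 10.11 mm.
Since a = 10.11 ≤ h_f = 115 mm, the stress block lies entirely in the flange; analyse as a rectangular beam of width b_f.
M_n = T(d − a/2) = 372000 × (650 − 5.055) = 239.92 × 10⁶ N·mm.
M_n = 239.92 kN·m.

M_n ≈ 240 kN·m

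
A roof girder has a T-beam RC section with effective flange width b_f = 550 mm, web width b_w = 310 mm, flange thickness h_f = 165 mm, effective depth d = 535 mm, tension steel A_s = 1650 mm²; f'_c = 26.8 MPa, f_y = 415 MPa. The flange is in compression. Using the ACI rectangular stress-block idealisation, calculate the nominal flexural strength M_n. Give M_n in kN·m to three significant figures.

Tension: T = A_s f_y = 1650 × 415 = 684750 N.
Try a within the flange: a = T/(0.85 f'_c b_f) = 684750/(0.85 × 26.8 × 550) = 54.65 mm.
Since a = 54.65 ≤ h_f = 165 mm, the stress block lies entirely in the flange; analyse as a rectangular beam of width b_f.
M_n = T(d − a/2) = 684750 × (535 − 27.325) = 347.63 × 10⁶ N·mm.
M_n = 347.63 kN·m.

M_n ≈ 348 kN·m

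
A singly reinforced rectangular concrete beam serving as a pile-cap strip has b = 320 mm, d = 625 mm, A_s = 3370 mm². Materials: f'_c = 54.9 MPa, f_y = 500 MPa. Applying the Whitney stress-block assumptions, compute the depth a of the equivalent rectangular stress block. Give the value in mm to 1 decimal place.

T = A_s f_y = 3370 × 500 = 1685000 N = 1685 kN.
Setting C = 0.85 f'_c a b equal to T: a = 1685000/(0.85 × 54.9 × 320) = 112.8 mm.

a ≈ 112.8 mm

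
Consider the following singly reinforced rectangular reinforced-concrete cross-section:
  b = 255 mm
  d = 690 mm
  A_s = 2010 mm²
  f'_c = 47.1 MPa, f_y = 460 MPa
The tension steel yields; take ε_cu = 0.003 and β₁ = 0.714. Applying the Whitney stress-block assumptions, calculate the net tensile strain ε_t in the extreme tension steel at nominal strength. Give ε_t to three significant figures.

a = A_s f_y/(0.85 f'_c b) = 90.57 mm.
β₁ = 0.714, so c = a/β₁ = 90.57/0.714 = 126.85 mm.
From the linear strain diagram with ε_cu = 0.003: ε_t = 0.003 (d − c)/c = 0.003 × (690 − 126.85)/126.85 = 0.0133.
Since ε_t ≥ 0.005, the section is tension-controlled.

ε_t ≈ 0.0133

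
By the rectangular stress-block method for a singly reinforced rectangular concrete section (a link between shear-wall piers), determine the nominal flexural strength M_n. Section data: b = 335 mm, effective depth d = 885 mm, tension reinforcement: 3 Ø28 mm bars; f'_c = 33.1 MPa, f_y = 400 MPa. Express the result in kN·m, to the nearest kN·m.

A_s = 3 × 616 = 1848 mm².
T = A_s f_y = 1848 × 400 = 739200 N = 739.2 kN.
From C = T: a = T/(0.85 f'_c b) = 739200/(0.85 × 33.1 × 335) = 78.43 mm.
M_n = T(d − a/2) = 739.2 kN × (885 − 39.215) mm = 625.20 kN·m.

M_n ≈ 625 kN·m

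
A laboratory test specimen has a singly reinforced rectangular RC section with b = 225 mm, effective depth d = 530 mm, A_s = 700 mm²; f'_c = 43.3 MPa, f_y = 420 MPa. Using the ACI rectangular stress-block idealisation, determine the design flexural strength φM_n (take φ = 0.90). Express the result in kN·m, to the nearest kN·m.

T = A_s f_y = 700 × 420 = 294000 N = 294 kN.
From C = T: a = T/(0.85 f'_c b) = 294000/(0.85 × 43.3 × 225) = 35.50 mm.
M_n = T(d − a/2) = 294 kN × (530 − 17.75) mm = 150.60 kN·m.
φM_n = 0.90 × 150.60 = 135.54 kN·m.

φM_n ≈ 136 kN·m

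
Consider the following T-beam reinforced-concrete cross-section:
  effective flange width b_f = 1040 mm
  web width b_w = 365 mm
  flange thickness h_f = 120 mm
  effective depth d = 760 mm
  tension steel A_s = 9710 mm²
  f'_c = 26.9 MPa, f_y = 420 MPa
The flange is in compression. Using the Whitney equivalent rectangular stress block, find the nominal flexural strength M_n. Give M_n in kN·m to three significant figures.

M_n ≈ 2690 kN·m

Tension: T = A_s f_y = 9710 × 420 = 4078200 N.
Try a within the flange: a = T/(0.85 f'_c b_f) = 4078200/(0.85 × 26.9 × 1040) = 171.50 mm.
a = 171.50 > h_f = 120 mm: the block extends into the web. Split into flange-overhang and web parts.
C_f = 0.85 f'_c (b_f − b_w) h_f = 0.85 × 26.9 × (1040 − 365) × 120 = 1852065 N.
Remaining web compression depth: a_w = (T − C_f)/(0.85 f'_c b_w) = (4078200 − 1852065)/(0.85 × 26.9 × 365) = 266.74 mm.
M_n = C_f(d − h_f/2) + (T − C_f)(d − a_w/2) = 1852065 × (760 − 60) + 2226135 × (760 − 133.37) = 1296.45 + 1394.96 = 2691.41 × 10⁶ N·mm.
M_n = 2691.41 kN·m.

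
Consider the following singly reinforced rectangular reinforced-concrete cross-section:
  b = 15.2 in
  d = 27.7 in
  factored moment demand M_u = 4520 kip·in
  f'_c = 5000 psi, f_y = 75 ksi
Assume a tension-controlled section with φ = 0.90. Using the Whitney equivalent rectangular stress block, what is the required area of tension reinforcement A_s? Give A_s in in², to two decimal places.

A_s ≈ 2.55 in²

M_n = M_u/φ = 4520/0.90 = 5022.22 kip·in.
From M_n = 0.85 f'_c a b (d − a/2):
a = d − √(d² − 2M_n/(0.85 f'_c b)) = 27.7 − √(27.7² − 2 × 5022.22/(0.85 × 5 × 15.2)) = 2.965 in.
A_s = 0.85 f'_c a b / f_y = 0.85 × 5 × 2.965 × 15.2 / 75 = 2.554 in².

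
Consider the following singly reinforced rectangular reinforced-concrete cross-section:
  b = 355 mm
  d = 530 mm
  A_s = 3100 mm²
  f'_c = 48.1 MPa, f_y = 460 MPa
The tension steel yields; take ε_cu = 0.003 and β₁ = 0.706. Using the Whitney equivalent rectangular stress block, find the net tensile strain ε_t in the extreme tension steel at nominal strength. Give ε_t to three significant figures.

a = A_s f_y/(0.85 f'_c b) = 98.25 mm.
β₁ = 0.706, so c = a/β₁ = 98.25/0.706 = 139.16 mm.
From the linear strain diagram with ε_cu = 0.003: ε_t = 0.003 (d − c)/c = 0.003 × (530 − 139.16)/139.16 = 0.00843.
Since ε_t ≥ 0.005, the section is tension-controlled.

ε_t ≈ 0.00843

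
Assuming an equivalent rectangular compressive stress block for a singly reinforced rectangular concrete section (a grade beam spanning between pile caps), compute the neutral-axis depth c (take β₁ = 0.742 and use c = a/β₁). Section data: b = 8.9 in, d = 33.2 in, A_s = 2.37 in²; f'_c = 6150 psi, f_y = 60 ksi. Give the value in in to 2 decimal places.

c ≈ 4.12 in

T = A_s f_y = 2.37 × 60 = 142.2 kips.
a = T/(0.85 f'_c b) = 142.2/(0.85 × 6.15 × 8.9) = 3.0564 in.
With β₁ = 0.742, c = a/β₁ = 3.0564/0.742 = 4.12 in.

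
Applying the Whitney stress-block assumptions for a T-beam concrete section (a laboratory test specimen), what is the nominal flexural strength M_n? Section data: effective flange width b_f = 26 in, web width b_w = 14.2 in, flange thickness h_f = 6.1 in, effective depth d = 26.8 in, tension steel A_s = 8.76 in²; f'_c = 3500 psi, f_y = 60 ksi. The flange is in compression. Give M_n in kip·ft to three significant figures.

M_n ≈ 1020 kip·ft

Tension: T = A_s f_y = 8.76 × 60 = 525.6 kips.
Try a within the flange: a = T/(0.85 f'_c b_f) = 525.6/(0.85 × 3.5 × 26) = 6.795 in.
a = 6.795 > h_f = 6.1 in: the block extends into the web. Split into flange-overhang and web parts.
C_f = 0.85 f'_c (b_f − b_w) h_f = 0.85 × 3.5 × (26 − 14.2) × 6.1 = 214.1 kips.
Remaining web compression depth: a_w = (T − C_f)/(0.85 f'_c b_w) = (525.6 − 214.1)/(0.85 × 3.5 × 14.2) = 7.374 in.
M_n = C_f(d − h_f/2) + (T − C_f)(d − a_w/2) = 214.1 × (26.8 − 3.05) + 311.5 × (26.8 − 3.687) = 5084.9 + 7199.7 = 12284.6 kip·in.
M_n = 12284.6/12 = 1023.72 kip·ft.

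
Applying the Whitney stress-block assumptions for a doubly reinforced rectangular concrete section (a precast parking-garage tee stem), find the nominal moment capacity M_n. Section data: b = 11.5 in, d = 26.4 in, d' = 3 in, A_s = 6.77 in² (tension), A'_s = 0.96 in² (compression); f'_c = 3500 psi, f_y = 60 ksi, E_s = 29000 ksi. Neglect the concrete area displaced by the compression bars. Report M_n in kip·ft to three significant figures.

Assume both steels yield.
a = (A_s − A'_s) f_y/(0.85 f'_c b) = (6.77 − 0.96) × 60/(0.85 × 3.5 × 11.5) = 10.189 in.
c = a/β₁ = 10.189/0.85 = 11.987 in; ε'_s = 0.003(c − d')/c = 0.0022 ≥ ε_y = 0.0021, so the compression steel yields.
M_n = (A_s − A'_s) f_y (d − a/2) + A'_s f_y (d − d') = 348.6 × (26.4 − 5.0945) + 57.6 × (26.4 − 3) = 7427.1 + 1347.8 = 8774.9 kip·in = 8774.9/12 = 731.24 kip·ft.

M_n ≈ 731 kip·ft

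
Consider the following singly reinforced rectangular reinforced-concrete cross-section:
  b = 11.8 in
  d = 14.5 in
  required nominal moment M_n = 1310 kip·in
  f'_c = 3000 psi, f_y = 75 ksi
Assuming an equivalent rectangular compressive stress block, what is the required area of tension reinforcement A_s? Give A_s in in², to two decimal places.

From M_n = 0.85 f'_c a b (d − a/2):
a = d − √(d² − 2M_n/(0.85 f'_c b)) = 14.5 − √(14.5² − 2 × 1310/(0.85 × 3 × 11.8)) = 3.401 in.
A_s = 0.85 f'_c a b / f_y = 0.85 × 3 × 3.401 × 11.8 / 75 = 1.364 in².

A_s ≈ 1.36 in²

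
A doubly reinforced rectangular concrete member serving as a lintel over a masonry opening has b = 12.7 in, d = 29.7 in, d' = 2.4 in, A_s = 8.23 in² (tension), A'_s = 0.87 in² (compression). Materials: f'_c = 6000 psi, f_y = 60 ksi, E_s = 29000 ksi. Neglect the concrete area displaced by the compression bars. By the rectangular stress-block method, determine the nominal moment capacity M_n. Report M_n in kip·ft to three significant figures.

Assume both steels yield.
a = (A_s − A'_s) f_y/(0.85 f'_c b) = (8.23 − 0.87) × 60/(0.85 × 6 × 12.7) = 6.818 in.
c = a/β₁ = 6.818/0.75 = 9.091 in; ε'_s = 0.003(c − d')/c = 0.0022 ≥ ε_y = 0.0021, so the compression steel yields.
M_n = (A_s − A'_s) f_y (d − a/2) + A'_s f_y (d − d') = 441.6 × (29.7 − 3.409) + 52.2 × (29.7 − 2.4) = 11610.1 + 1425.1 = 13035.2 kip·in = 13035.2/12 = 1086.27 kip·ft.

M_n ≈ 1090 kip·ft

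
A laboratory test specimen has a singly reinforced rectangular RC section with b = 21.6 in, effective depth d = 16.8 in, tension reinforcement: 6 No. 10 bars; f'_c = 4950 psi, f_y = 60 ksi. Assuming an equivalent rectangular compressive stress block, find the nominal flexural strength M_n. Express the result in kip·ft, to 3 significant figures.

M_n ≈ 544 kip·ft

A_s = 6 × 1.27 = 7.62 in².
T = A_s f_y = 7.62 × 60 = 457.2 kips.
a = T/(0.85 f'_c b) = 457.2/(0.85 × 4.95 × 21.6) = 5.031 in.
M_n = T(d − a/2) = 457.2 × (16.8 − 2.5155) = 6530.9 kip·in = 6530.9/12 = 544.24 kip·ft.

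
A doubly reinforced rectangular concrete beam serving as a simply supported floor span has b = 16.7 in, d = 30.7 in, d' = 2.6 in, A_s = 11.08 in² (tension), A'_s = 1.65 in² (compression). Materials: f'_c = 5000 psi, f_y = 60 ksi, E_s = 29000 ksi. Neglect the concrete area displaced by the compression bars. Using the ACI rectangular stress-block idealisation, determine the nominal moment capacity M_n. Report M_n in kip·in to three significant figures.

M_n ≈ 17900 kip·in

Assume both steels yield.
a = (A_s − A'_s) f_y/(0.85 f'_c b) = (11.08 − 1.65) × 60/(0.85 × 5 × 16.7) = 7.972 in.
c = a/β₁ = 7.972/0.8 = 9.965 in; ε'_s = 0.003(c − d')/c = 0.0022 ≥ ε_y = 0.0021, so the compression steel yields.
M_n = (A_s − A'_s) f_y (d − a/2) + A'_s f_y (d − d') = 565.8 × (30.7 − 3.986) + 99 × (30.7 − 2.6) = 15114.8 + 2781.9 = 17896.7 kip·in.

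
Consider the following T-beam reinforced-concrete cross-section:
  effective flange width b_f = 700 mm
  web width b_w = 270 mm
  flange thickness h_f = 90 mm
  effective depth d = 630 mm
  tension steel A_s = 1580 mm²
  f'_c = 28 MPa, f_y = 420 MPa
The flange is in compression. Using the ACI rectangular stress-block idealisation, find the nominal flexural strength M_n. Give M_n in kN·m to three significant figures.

Tension: T = A_s f_y = 1580 × 420 = 663600 N.
Try a within the flange: a = T/(0.85 f'_c b_f) = 663600/(0.85 × 28 × 700) = 39.83 mm.
Since a = 39.83 ≤ h_f = 90 mm, the stress block lies entirely in the flange; analyse as a rectangular beam of width b_f.
M_n = T(d − a/2) = 663600 × (630 − 19.915) = 404.85 × 10⁶ N·mm.
M_n = 404.85 kN·m.

M_n ≈ 405 kN·m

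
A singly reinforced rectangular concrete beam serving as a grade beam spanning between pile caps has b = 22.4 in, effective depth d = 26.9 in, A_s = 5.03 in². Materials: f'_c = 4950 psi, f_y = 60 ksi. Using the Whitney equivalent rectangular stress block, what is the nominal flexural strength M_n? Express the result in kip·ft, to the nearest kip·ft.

T = A_s f_y = 5.03 × 60 = 301.8 kips.
a = T/(0.85 f'_c b) = 301.8/(0.85 × 4.95 × 22.4) = 3.202 in.
M_n = T(d − a/2) = 301.8 × (26.9 − 1.601) = 7635.2 kip·in = 7635.2/12 = 636.27 kip·ft.

M_n ≈ 636 kip·ft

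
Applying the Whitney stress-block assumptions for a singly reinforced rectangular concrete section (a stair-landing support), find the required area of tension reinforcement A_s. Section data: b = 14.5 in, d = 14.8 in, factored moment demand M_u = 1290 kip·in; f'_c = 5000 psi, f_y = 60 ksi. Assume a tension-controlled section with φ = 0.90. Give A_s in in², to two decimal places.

M_n = M_u/φ = 1290/0.90 = 1433.33 kip·in.
From M_n = 0.85 f'_c a b (d − a/2):
a = d − √(d² − 2M_n/(0.85 f'_c b)) = 14.8 − √(14.8² − 2 × 1433.33/(0.85 × 5 × 14.5)) = 1.665 in.
A_s = 0.85 f'_c a b / f_y = 0.85 × 5 × 1.665 × 14.5 / 60 = 1.710 in².

A_s ≈ 1.71 in²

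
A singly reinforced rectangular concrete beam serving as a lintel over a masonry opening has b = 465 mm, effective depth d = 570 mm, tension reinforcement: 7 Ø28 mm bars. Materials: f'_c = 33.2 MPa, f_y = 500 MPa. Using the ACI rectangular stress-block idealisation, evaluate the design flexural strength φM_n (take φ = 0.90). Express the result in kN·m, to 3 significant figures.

φM_n ≈ 947 kN·m

A_s = 7 × 616 = 4312 mm².
T = A_s f_y = 4312 × 500 = 2156000 N = 2156 kN.
From C = T: a = T/(0.85 f'_c b) = 2156000/(0.85 × 33.2 × 465) = 164.30 mm.
M_n = T(d − a/2) = 2156 kN × (570 − 82.15) mm = 1051.80 kN·m.
φM_n = 0.90 × 1051.80 = 946.62 kN·m.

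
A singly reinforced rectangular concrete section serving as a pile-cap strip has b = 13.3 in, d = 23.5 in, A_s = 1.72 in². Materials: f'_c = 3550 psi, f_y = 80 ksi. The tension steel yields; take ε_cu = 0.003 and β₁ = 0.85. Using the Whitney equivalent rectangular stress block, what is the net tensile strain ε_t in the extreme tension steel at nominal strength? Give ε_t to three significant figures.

ε_t ≈ 0.0145

a = A_s f_y/(0.85 f'_c b) = 3.429 in.
β₁ = 0.85, so c = a/β₁ = 3.429/0.85 = 4.034 in.
From the linear strain diagram with ε_cu = 0.003: ε_t = 0.003 (d − c)/c = 0.003 × (23.5 − 4.034)/4.034 = 0.0145.
Since ε_t ≥ 0.005, the section is tension-controlled.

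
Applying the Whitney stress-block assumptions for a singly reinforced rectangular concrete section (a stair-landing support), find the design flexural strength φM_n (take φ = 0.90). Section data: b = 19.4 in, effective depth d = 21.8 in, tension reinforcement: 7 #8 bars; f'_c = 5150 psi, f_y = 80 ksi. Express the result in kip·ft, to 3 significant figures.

A_s = 7 × 0.79 = 5.53 in².
T = A_s f_y = 5.53 × 80 = 442.4 kips.
a = T/(0.85 f'_c b) = 442.4/(0.85 × 5.15 × 19.4) = 5.209 in.
M_n = T(d − a/2) = 442.4 × (21.8 − 2.6045) = 8492.1 kip·in = 8492.1/12 = 707.68 kip·ft.
φM_n = 0.90 × 707.68 = 636.91 kip·ft.

φM_n ≈ 637 kip·ft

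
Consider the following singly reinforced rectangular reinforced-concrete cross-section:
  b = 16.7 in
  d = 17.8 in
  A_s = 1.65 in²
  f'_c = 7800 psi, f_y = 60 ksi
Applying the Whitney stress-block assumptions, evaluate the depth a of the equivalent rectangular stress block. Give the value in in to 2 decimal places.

a ≈ 0.89 in

T = A_s f_y = 1.65 × 60 = 99 kips.
a = T/(0.85 f'_c b) = 99/(0.85 × 7.8 × 16.7) = 0.89 in.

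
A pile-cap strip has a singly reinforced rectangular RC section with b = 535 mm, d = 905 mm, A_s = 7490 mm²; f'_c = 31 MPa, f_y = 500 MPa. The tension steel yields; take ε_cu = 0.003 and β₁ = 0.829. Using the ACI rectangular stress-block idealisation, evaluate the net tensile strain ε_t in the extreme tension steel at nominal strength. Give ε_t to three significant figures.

a = A_s f_y/(0.85 f'_c b) = 265.65 mm.
β₁ = 0.829, so c = a/β₁ = 265.65/0.829 = 320.45 mm.
From the linear strain diagram with ε_cu = 0.003: ε_t = 0.003 (d − c)/c = 0.003 × (905 − 320.45)/320.45 = 0.00547.
Since ε_t ≥ 0.005, the section is tension-controlled.

ε_t ≈ 0.00547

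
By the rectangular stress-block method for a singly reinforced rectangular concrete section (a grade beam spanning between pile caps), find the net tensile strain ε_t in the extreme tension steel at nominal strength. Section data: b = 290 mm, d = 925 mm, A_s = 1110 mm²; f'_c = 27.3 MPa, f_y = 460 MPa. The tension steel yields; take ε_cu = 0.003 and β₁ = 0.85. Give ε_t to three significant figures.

ε_t ≈ 0.0281

a = A_s f_y/(0.85 f'_c b) = 75.88 mm.
β₁ = 0.85, so c = a/β₁ = 75.88/0.85 = 89.27 mm.
From the linear strain diagram with ε_cu = 0.003: ε_t = 0.003 (d − c)/c = 0.003 × (925 − 89.27)/89.27 = 0.0281.
Since ε_t ≥ 0.005, the section is tension-controlled.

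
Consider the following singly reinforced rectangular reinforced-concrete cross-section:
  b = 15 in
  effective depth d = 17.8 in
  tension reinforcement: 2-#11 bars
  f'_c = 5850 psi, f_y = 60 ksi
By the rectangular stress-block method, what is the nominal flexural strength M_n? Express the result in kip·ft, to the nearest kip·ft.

A_s = 2 × 1.56 = 3.12 in².
T = A_s f_y = 3.12 × 60 = 187.2 kips.
a = T/(0.85 f'_c b) = 187.2/(0.85 × 5.85 × 15) = 2.510 in.
M_n = T(d − a/2) = 187.2 × (17.8 − 1.255) = 3097.2 kip·in = 3097.2/12 = 258.10 kip·ft.

M_n ≈ 258 kip·ft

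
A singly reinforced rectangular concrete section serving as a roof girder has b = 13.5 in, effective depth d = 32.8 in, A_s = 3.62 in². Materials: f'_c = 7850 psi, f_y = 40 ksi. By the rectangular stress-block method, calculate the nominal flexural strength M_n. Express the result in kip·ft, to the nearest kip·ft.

T = A_s f_y = 3.62 × 40 = 144.8 kips.
a = T/(0.85 f'_c b) = 144.8/(0.85 × 7.85 × 13.5) = 1.607 in.
M_n = T(d − a/2) = 144.8 × (32.8 − 0.8035) = 4633.1 kip·in = 4633.1/12 = 386.09 kip·ft.

M_n ≈ 386 kip·ft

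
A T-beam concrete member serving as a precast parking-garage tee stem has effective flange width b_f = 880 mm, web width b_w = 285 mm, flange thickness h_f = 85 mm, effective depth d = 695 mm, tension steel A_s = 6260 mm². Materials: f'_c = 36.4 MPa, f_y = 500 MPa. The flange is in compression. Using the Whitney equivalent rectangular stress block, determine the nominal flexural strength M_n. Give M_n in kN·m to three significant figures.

Tension: T = A_s f_y = 6260 × 500 = 3130000 N.
Try a within the flange: a = T/(0.85 f'_c b_f) = 3130000/(0.85 × 36.4 × 880) = 114.96 mm.
a = 114.96 > h_f = 85 mm: the block extends into the web. Split into flange-overhang and web parts.
C_f = 0.85 f'_c (b_f − b_w) h_f = 0.85 × 36.4 × (880 − 285) × 85 = 1564791 N.
Remaining web compression depth: a_w = (T − C_f)/(0.85 f'_c b_w) = (3130000 − 1564791)/(0.85 × 36.4 × 285) = 177.50 mm.
M_n = C_f(d − h_f/2) + (T − C_f)(d − a_w/2) = 1564791 × (695 − 42.5) + 1565209 × (695 − 88.75) = 1021.03 + 948.91 = 1969.94 × 10⁶ N·mm.
M_n = 1969.94 kN·m.

M_n ≈ 1970 kN·m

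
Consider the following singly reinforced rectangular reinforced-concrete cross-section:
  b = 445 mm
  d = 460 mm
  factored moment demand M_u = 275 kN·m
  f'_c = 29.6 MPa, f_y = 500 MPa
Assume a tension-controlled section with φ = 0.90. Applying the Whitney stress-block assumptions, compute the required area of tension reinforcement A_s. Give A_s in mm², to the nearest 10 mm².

M_n = M_u/φ = 275/0.90 = 305.556 kN·m.
With M_n = 0.85 f'_c a b (d − a/2), solve the quadratic for a:
a = d − √(d² − 2M_n/(0.85 f'_c b)) = 460 − √(460² − 2 × 305.556×10⁶/(0.85 × 29.6 × 445)) = 63.75 mm.
A_s = 0.85 f'_c a b / f_y = 0.85 × 29.6 × 63.75 × 445 / 500 = 1427.5 mm².

A_s ≈ 1430 mm²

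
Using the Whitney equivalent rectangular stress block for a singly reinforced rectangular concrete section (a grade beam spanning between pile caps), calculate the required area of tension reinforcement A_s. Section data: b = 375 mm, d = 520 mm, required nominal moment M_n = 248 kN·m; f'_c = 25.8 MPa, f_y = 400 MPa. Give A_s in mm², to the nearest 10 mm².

With M_n = 0.85 f'_c a b (d − a/2), solve the quadratic for a:
a = d − √(d² − 2M_n/(0.85 f'_c b)) = 520 − √(520² − 2 × 248×10⁶/(0.85 × 25.8 × 375)) = 61.65 mm.
A_s = 0.85 f'_c a b / f_y = 0.85 × 25.8 × 61.65 × 375 / 400 = 1267.5 mm².

A_s ≈ 1270 mm²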